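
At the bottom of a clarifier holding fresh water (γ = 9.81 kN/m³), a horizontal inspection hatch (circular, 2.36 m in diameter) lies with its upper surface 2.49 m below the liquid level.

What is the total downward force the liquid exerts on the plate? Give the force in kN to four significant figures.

γ = 9.81 kN/m³.
The plate is horizontal, so pressure is uniform at p = γ·h = 9.81 × 2.49 = 24.4269 kN/m².
A = π(1.18)² = 4.37435 m².
F = p·A = 24.4269 × 4.37435 = 106.852 kN.

F ≈ 106.9 kN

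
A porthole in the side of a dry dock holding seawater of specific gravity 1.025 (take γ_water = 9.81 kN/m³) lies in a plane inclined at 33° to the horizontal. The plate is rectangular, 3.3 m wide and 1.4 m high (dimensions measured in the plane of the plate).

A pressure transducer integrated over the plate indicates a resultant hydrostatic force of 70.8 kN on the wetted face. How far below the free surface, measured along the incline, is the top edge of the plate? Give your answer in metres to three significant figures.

γ = 1.025 × 9.81 = 10.05525 kN/m³.
A = 3.3 × 1.4 = 4.62 m².
From F = γ·h_c·A, the centroid depth is h_c = 70.8/(10.05525 × 4.62) = 1.52405 m.
Let θ = 33° be the plate's angle to the horizontal; measure y along the incline from where the plane meets the free surface. Vertical depth h = y·sinθ with sinθ = 0.544639.
Along the incline, y_c = h_c/sinθ = 1.52405/0.544639 = 2.79828 m.
The centroid lies 1.4/2 = 0.7 m below the top edge, so the top edge sits at y_top = 2.79828 − 0.7 = 2.09828 m along the incline.

y_top ≈ 2.10 m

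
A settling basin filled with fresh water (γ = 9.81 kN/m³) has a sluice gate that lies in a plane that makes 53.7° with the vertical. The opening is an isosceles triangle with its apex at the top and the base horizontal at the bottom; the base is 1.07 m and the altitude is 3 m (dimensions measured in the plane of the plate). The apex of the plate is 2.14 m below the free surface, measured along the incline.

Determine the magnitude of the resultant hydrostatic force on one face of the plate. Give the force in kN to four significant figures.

γ = 9.81 kN/m³.
The plate makes 53.7° with the vertical, i.e. θ = 90° − 53.7° = 36.3° to the horizontal. Measuring y along the incline from the free-surface line, vertical depth h = y·sinθ with sinθ = 0.592013.
With the apex up, the centroid sits 2h/3 = 2 × 3/3 = 2 m below the apex, so y_c = 2.14 + 2 = 4.14 m and h_c = 4.14 × 0.592013 = 2.45093 m.
A = ½ × 1.07 × 3 = 1.605 m².
Resultant F = γ·h_c·A = 9.81 × 2.45093 × 1.605 = 38.59 kN.

F ≈ 38.59 kN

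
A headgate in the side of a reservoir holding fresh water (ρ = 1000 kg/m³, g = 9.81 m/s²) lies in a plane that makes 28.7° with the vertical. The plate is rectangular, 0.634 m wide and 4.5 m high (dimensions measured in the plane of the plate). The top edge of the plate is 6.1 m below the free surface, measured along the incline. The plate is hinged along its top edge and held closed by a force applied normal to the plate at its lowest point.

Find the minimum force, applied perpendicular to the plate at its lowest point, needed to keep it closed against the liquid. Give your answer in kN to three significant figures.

P ≈ 112 kN

γ = ρg = 1000 × 9.81 = 9810 N/m³ = 9.81 kN/m³.
The plate makes 28.7° with the vertical, i.e. θ = 90° − 28.7° = 61.3° to the horizontal. Measuring y along the incline from the free-surface line, vertical depth h = y·sinθ with sinθ = 0.877146.
The centroid lies 4.5/2 = 2.25 m below the top edge, so y_c = 6.1 + 2.25 = 8.35 m and h_c = 8.35 × 0.877146 = 7.32417 m.
A = 0.634 × 4.5 = 2.853 m².
Resultant F = γ·h_c·A = 9.81 × 7.32417 × 2.853 = 204.988 kN.
I_c = b·h³/12 = 0.634 × 4.5³/12 = 4.81444 m⁴.
Centre of pressure: y_p = y_c + I_c/(y_c·A) = 8.35 + 4.81444/(8.35 × 2.853) = 8.35 + 0.202096 = 8.5521 m along the plane.
The resultant acts 2.25 + 0.202096 = 2.4521 m (along the plate) below the hinge at the top edge, so the moment about the hinge is M = F × 2.4521 = 204.988 × 2.4521 = 502.651 kN·m.
A normal force at the bottom, 4.5 m from the hinge, must supply this moment: P = 502.651/4.5 = 111.7 kN.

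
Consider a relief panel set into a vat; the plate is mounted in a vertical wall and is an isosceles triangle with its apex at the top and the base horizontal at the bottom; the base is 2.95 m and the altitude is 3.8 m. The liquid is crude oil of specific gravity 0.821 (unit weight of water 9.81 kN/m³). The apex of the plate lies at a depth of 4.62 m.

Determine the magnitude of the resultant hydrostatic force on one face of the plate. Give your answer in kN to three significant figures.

F ≈ 323 kN

γ = 0.821 × 9.81 = 8.05401 kN/m³.
With the apex up, the centroid sits 2h/3 = 2 × 3.8/3 = 2.53333 m below the apex, so the centroid depth is h_c = 4.62 + 2.53333 = 7.15333 m.
A = ½ × 2.95 × 3.8 = 5.605 m².
Resultant F = γ·h_c·A = 8.05401 × 7.15333 × 5.605 = 322.921 kN.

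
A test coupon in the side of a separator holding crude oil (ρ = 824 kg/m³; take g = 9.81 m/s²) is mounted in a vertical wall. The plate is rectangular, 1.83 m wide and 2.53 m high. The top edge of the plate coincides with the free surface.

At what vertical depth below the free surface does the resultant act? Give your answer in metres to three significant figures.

γ = ρg = 824 × 9.81 / 1000 = 8.08344 kN/m³.
The centroid lies 2.53/2 = 1.265 m below the top edge, so the centroid depth is h_c = 1.265 m.
A = 1.83 × 2.53 = 4.6299 m².
Resultant F = γ·h_c·A = 8.08344 × 1.265 × 4.6299 = 47.3433 kN.
I_c = b·h³/12 = 1.83 × 2.53³/12 = 2.46963 m⁴.
Centre of pressure: y_p = y_c + I_c/(y_c·A) = 1.265 + 2.46963/(1.265 × 4.6299) = 1.265 + 0.421667 = 1.68667 m along the plane.

h_p = 1.69 m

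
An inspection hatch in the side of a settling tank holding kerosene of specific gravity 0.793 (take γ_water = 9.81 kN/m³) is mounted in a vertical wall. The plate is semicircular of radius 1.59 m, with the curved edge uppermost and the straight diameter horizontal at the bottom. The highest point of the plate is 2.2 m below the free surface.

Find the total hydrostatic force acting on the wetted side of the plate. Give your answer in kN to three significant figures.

F ≈ 96.2 kN

γ = 0.793 × 9.81 = 7.77933 kN/m³.
The centroid lies 4r/(3π) = 0.674817 m above the diameter, so r − 4r/(3π) = 1.59 − 0.674817 = 0.915183 m below the topmost point, so the centroid depth is h_c = 2.2 + 0.915183 = 3.11518 m.
A = πr²/2 = π × 1.59²/2 = 3.97113 m².
Resultant F = γ·h_c·A = 7.77933 × 3.11518 × 3.97113 = 96.2364 kN.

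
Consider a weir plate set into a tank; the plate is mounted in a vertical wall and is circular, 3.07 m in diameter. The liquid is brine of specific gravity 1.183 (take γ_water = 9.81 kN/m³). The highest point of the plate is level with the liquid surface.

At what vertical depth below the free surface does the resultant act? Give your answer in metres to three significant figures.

γ = 1.183 × 9.81 = 11.60523 kN/m³.
The centroid is at the centre, 1.535 m below the top of the plate, so the centroid depth is h_c = 1.535 m.
A = π(1.535)² = 7.4023 m².
Resultant F = γ·h_c·A = 11.60523 × 1.535 × 7.4023 = 131.865 kN.
I_c = πr⁴/4 = π × 1.535⁴/4 = 4.36037 m⁴.
Centre of pressure: y_p = y_c + I_c/(y_c·A) = 1.535 + 4.36037/(1.535 × 7.4023) = 1.535 + 0.38375 = 1.91875 m along the plane.

h_p = 1.92 m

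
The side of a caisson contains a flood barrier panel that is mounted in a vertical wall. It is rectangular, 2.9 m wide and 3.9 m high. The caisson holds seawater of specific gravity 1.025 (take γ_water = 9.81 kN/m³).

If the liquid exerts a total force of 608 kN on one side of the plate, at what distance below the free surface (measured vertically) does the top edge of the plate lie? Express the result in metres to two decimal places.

γ = 1.025 × 9.81 = 10.05525 kN/m³.
A = 2.9 × 3.9 = 11.31 m².
From F = γ·h_c·A, the centroid depth is h_c = 608/(10.05525 × 11.31) = 5.34624 m.
The centroid lies 3.9/2 = 1.95 m below the top edge, so the top edge sits at h_top = 5.34624 − 1.95 = 3.39624 m below the surface.

d_top ≈ 3.40 m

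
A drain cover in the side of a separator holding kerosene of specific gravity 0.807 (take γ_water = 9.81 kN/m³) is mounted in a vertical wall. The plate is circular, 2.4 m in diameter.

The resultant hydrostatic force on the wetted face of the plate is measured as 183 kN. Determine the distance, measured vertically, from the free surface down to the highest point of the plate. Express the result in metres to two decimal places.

d_top ≈ 3.91 m

γ = 0.807 × 9.81 = 7.91667 kN/m³.
A = π(1.2)² = 4.52389 m².
From F = γ·h_c·A, the centroid depth is h_c = 183/(7.91667 × 4.52389) = 5.10971 m.
The centroid is at the centre, 1.2 m below the top of the plate, so the highest point sits at h_top = 5.10971 − 1.2 = 3.90971 m below the surface.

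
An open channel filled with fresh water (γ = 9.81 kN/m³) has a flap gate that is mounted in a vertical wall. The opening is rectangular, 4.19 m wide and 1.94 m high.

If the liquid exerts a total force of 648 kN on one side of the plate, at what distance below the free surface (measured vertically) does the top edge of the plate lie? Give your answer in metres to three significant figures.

γ = 9.81 kN/m³.
A = 4.19 × 1.94 = 8.1286 m².
From F = γ·h_c·A, the centroid depth is h_c = 648/(9.81 × 8.1286) = 8.12625 m.
The centroid lies 1.94/2 = 0.97 m below the top edge, so the top edge sits at h_top = 8.12625 − 0.97 = 7.15625 m below the surface.

d_top ≈ 7.16 m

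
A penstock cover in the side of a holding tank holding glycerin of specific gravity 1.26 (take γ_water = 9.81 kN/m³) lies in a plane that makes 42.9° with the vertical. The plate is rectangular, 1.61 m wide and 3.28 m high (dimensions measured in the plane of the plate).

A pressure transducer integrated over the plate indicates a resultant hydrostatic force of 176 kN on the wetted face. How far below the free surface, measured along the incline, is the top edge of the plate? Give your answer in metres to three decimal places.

y_top ≈ 2.041 m

γ = 1.26 × 9.81 = 12.3606 kN/m³.
A = 1.61 × 3.28 = 5.2808 m².
From F = γ·h_c·A, the centroid depth is h_c = 176/(12.3606 × 5.2808) = 2.69633 m.
The plate makes 42.9° with the vertical, i.e. θ = 90° − 42.9° = 47.1° to the horizontal. Measuring y along the incline from the free-surface line, vertical depth h = y·sinθ with sinθ = 0.732543.
Along the incline, y_c = h_c/sinθ = 2.69633/0.732543 = 3.68078 m.
The centroid lies 3.28/2 = 1.64 m below the top edge, so the top edge sits at y_top = 3.68078 − 1.64 = 2.04078 m along the incline.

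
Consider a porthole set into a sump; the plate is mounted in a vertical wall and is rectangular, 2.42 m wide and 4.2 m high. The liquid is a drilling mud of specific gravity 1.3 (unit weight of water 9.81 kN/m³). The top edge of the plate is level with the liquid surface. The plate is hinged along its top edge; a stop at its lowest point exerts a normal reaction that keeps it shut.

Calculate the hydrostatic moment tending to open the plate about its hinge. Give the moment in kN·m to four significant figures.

γ = 1.3 × 9.81 = 12.753 kN/m³.
The centroid lies 4.2/2 = 2.1 m below the top edge, so the centroid depth is h_c = 2.1 m.
A = 2.42 × 4.2 = 10.164 m².
Resultant F = γ·h_c·A = 12.753 × 2.1 × 10.164 = 272.205 kN.
I_c = b·h³/12 = 2.42 × 4.2³/12 = 14.9411 m⁴.
Centre of pressure: y_p = y_c + I_c/(y_c·A) = 2.1 + 14.9411/(2.1 × 10.164) = 2.1 + 0.700001 = 2.8 m along the plane.
The resultant acts 2.1 + 0.700001 = 2.8 m (along the plate) below the hinge at the top edge, so the moment about the hinge is M = F × 2.8 = 272.205 × 2.8 = 762.174 kN·m.

M ≈ 762.2 kN·m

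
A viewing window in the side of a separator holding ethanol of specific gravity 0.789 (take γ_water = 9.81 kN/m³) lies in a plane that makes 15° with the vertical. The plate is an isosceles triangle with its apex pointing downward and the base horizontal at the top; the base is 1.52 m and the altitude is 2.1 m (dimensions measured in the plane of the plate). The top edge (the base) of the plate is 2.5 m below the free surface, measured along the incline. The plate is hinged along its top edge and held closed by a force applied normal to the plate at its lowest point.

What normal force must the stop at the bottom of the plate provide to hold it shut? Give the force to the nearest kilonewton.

P ≈ 14 kN

γ = 0.789 × 9.81 = 7.74009 kN/m³.
The plate makes 15° with the vertical, i.e. θ = 90° − 15° = 75° to the horizontal. Measuring y along the incline from the free-surface line, vertical depth h = y·sinθ with sinθ = 0.965926.
With the apex down, the centroid sits h/3 = 2.1/3 = 0.7 m below the base (the top edge), so y_c = 2.5 + 0.7 = 3.2 m and h_c = 3.2 × 0.965926 = 3.09096 m.
A = ½ × 1.52 × 2.1 = 1.596 m².
Resultant F = γ·h_c·A = 7.74009 × 3.09096 × 1.596 = 38.1832 kN.
I_c = b·h³/36 = 1.52 × 2.1³/36 = 0.39102 m⁴.
Centre of pressure: y_p = y_c + I_c/(y_c·A) = 3.2 + 0.39102/(3.2 × 1.596) = 3.2 + 0.0765625 = 3.27656 m along the plane.
The resultant acts 0.7 + 0.0765625 = 0.776562 m (along the plate) below the hinge at the top edge, so the moment about the hinge is M = F × 0.776562 = 38.1832 × 0.776562 = 29.6516 kN·m.
A normal force at the bottom, 2.1 m from the hinge, must supply this moment: P = 29.6516/2.1 = 14.1198 kN.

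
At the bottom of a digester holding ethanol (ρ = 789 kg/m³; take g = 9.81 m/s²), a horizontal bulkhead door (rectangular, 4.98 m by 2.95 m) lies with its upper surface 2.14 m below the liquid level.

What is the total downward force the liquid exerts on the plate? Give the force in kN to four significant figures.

F ≈ 243.3 kN

γ = ρg = 789 × 9.81 / 1000 = 7.74009 kN/m³.
The plate is horizontal, so pressure is uniform at p = γ·h = 7.74009 × 2.14 = 16.5638 kN/m².
A = 4.98 × 2.95 = 14.691 m².
F = p·A = 16.5638 × 14.691 = 243.339 kN.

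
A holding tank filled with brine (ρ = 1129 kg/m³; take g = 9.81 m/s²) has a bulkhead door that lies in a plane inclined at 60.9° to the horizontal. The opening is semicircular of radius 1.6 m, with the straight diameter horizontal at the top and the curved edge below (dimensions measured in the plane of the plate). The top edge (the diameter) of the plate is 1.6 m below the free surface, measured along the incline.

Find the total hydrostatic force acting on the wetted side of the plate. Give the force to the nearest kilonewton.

γ = ρg = 1129 × 9.81 / 1000 = 11.07549 kN/m³.
Let θ = 60.9° be the plate's angle to the horizontal; measure y along the incline from where the plane meets the free surface. Vertical depth h = y·sinθ with sinθ = 0.873772.
The centroid of a semicircle lies 4r/(3π) = 0.679061 m from the diameter, here below the top edge, so y_c = 1.6 + 0.679061 = 2.27906 m and h_c = 2.27906 × 0.873772 = 1.99138 m.
A = πr²/2 = π × 1.6²/2 = 4.02124 m².
Resultant F = γ·h_c·A = 11.07549 × 1.99138 × 4.02124 = 88.6905 kN.

F ≈ 89 kN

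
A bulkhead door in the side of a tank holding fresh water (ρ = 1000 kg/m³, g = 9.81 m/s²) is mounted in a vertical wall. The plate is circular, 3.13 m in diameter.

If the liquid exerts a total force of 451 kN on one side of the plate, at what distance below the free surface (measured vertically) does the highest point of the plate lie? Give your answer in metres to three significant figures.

γ = ρg = 1000 × 9.81 = 9810 N/m³ = 9.81 kN/m³.
A = π(1.565)² = 7.69447 m².
From F = γ·h_c·A, the centroid depth is h_c = 451/(9.81 × 7.69447) = 5.97487 m.
The centroid is at the centre, 1.565 m below the top of the plate, so the highest point sits at h_top = 5.97487 − 1.565 = 4.40987 m below the surface.

d_top ≈ 4.41 m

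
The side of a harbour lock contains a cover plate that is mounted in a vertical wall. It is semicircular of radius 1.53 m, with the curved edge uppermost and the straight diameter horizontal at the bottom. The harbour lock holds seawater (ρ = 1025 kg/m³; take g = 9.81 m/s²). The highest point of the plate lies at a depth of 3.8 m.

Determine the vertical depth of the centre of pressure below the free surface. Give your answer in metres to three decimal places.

h_p = 4.716 m

γ = ρg = 1025 × 9.81 / 1000 = 10.05525 kN/m³.
The centroid lies 4r/(3π) = 0.649352 m above the diameter, so r − 4r/(3π) = 1.53 − 0.649352 = 0.880648 m below the topmost point, so the centroid depth is h_c = 3.8 + 0.880648 = 4.68065 m.
A = πr²/2 = π × 1.53²/2 = 3.67708 m².
Resultant F = γ·h_c·A = 10.05525 × 4.68065 × 3.67708 = 173.062 kN.
I_c = (π/8 − 8/(9π))·r⁴ = 0.109757 × 1.53⁴ = 0.601448 m⁴.
Centre of pressure: y_p = y_c + I_c/(y_c·A) = 4.68065 + 0.601448/(4.68065 × 3.67708) = 4.68065 + 0.0349453 = 4.7156 m along the plane.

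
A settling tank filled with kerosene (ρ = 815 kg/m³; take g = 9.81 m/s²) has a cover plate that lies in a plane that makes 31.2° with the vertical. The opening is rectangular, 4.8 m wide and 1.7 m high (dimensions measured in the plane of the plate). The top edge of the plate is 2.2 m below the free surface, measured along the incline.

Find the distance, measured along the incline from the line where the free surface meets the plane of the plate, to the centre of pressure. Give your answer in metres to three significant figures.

γ = ρg = 815 × 9.81 / 1000 = 7.99515 kN/m³.
The plate makes 31.2° with the vertical, i.e. θ = 90° − 31.2° = 58.8° to the horizontal. Measuring y along the incline from the free-surface line, vertical depth h = y·sinθ with sinθ = 0.855364.
The centroid lies 1.7/2 = 0.85 m below the top edge, so y_c = 2.2 + 0.85 = 3.05 m and h_c = 3.05 × 0.855364 = 2.60886 m.
A = 4.8 × 1.7 = 8.16 m².
Resultant F = γ·h_c·A = 7.99515 × 2.60886 × 8.16 = 170.203 kN.
I_c = b·h³/12 = 4.8 × 1.7³/12 = 1.9652 m⁴.
Centre of pressure: y_p = y_c + I_c/(y_c·A) = 3.05 + 1.9652/(3.05 × 8.16) = 3.05 + 0.0789617 = 3.12896 m along the plane.

y_p = 3.13 m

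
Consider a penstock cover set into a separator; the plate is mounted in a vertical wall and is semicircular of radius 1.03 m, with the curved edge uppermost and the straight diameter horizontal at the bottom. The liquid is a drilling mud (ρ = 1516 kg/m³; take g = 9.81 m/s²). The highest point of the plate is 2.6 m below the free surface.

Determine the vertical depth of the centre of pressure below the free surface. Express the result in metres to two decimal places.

γ = ρg = 1516 × 9.81 / 1000 = 14.87196 kN/m³.
The centroid lies 4r/(3π) = 0.437146 m above the diameter, so r − 4r/(3π) = 1.03 − 0.437146 = 0.592854 m below the topmost point, so the centroid depth is h_c = 2.6 + 0.592854 = 3.19285 m.
A = πr²/2 = π × 1.03²/2 = 1.66646 m².
Resultant F = γ·h_c·A = 14.87196 × 3.19285 × 1.66646 = 79.1301 kN.
I_c = (π/8 − 8/(9π))·r⁴ = 0.109757 × 1.03⁴ = 0.123532 m⁴.
Centre of pressure: y_p = y_c + I_c/(y_c·A) = 3.19285 + 0.123532/(3.19285 × 1.66646) = 3.19285 + 0.023217 = 3.21607 m along the plane.

h_p = 3.22 m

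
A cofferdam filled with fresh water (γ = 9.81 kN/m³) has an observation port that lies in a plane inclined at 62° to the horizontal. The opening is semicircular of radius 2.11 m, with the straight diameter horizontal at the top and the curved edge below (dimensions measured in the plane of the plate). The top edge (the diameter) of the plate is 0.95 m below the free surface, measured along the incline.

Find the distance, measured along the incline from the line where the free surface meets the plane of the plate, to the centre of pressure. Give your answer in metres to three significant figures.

γ = 9.81 kN/m³.
Let θ = 62° be the plate's angle to the horizontal; measure y along the incline from where the plane meets the free surface. Vertical depth h = y·sinθ with sinθ = 0.882948.
The centroid of a semicircle lies 4r/(3π) = 0.895512 m from the diameter, here below the top edge, so y_c = 0.95 + 0.895512 = 1.84551 m and h_c = 1.84551 × 0.882948 = 1.62949 m.
A = πr²/2 = π × 2.11²/2 = 6.99334 m².
Resultant F = γ·h_c·A = 9.81 × 1.62949 × 6.99334 = 111.791 kN.
I_c = (π/8 − 8/(9π))·r⁴ = 0.109757 × 2.11⁴ = 2.17551 m⁴.
Centre of pressure: y_p = y_c + I_c/(y_c·A) = 1.84551 + 2.17551/(1.84551 × 6.99334) = 1.84551 + 0.168562 = 2.01407 m along the plane.

y_p = 2.01 m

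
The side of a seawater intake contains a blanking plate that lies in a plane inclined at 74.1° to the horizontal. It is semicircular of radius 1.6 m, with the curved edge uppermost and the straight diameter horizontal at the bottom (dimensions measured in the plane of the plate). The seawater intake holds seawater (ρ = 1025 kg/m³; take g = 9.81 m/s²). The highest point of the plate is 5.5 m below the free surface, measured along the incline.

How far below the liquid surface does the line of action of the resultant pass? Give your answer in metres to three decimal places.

γ = ρg = 1025 × 9.81 / 1000 = 10.05525 kN/m³.
Let θ = 74.1° be the plate's angle to the horizontal; measure y along the incline from where the plane meets the free surface. Vertical depth h = y·sinθ with sinθ = 0.961741.
The centroid lies 4r/(3π) = 0.679061 m above the diameter, so r − 4r/(3π) = 1.6 − 0.679061 = 0.920939 m below the topmost point, so y_c = 5.5 + 0.920939 = 6.42094 m and h_c = 6.42094 × 0.961741 = 6.17528 m.
A = πr²/2 = π × 1.6²/2 = 4.02124 m².
Resultant F = γ·h_c·A = 10.05525 × 6.17528 × 4.02124 = 249.695 kN.
I_c = (π/8 − 8/(9π))·r⁴ = 0.109757 × 1.6⁴ = 0.719303 m⁴.
Centre of pressure: y_p = y_c + I_c/(y_c·A) = 6.42094 + 0.719303/(6.42094 × 4.02124) = 6.42094 + 0.0278582 = 6.4488 m along the plane.
Vertically, h_p = y_p·sinθ = 6.4488 × 0.961741 = 6.20208 m.

h_p = 6.202 m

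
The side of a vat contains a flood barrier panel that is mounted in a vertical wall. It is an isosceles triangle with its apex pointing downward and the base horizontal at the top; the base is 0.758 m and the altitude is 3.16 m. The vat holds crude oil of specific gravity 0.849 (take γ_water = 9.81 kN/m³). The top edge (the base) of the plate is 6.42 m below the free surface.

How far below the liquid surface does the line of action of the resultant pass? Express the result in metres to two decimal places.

γ = 0.849 × 9.81 = 8.32869 kN/m³.
With the apex down, the centroid sits h/3 = 3.16/3 = 1.05333 m below the base (the top edge), so the centroid depth is h_c = 6.42 + 1.05333 = 7.47333 m.
A = ½ × 0.758 × 3.16 = 1.19764 m².
Resultant F = γ·h_c·A = 8.32869 × 7.47333 × 1.19764 = 74.5448 kN.
I_c = b·h³/36 = 0.758 × 3.16³/36 = 0.664397 m⁴.
Centre of pressure: y_p = y_c + I_c/(y_c·A) = 7.47333 + 0.664397/(7.47333 × 1.19764) = 7.47333 + 0.0742313 = 7.54756 m along the plane.

h_p = 7.55 m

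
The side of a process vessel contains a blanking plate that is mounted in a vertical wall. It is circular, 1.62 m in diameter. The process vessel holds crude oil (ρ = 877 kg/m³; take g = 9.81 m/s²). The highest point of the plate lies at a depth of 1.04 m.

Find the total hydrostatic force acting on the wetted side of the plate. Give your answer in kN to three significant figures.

γ = ρg = 877 × 9.81 / 1000 = 8.60337 kN/m³.
The centroid is at the centre, 0.81 m below the top of the plate, so the centroid depth is h_c = 1.04 + 0.81 = 1.85 m.
A = π(0.81)² = 2.0612 m².
Resultant F = γ·h_c·A = 8.60337 × 1.85 × 2.0612 = 32.8065 kN.

F ≈ 32.8 kN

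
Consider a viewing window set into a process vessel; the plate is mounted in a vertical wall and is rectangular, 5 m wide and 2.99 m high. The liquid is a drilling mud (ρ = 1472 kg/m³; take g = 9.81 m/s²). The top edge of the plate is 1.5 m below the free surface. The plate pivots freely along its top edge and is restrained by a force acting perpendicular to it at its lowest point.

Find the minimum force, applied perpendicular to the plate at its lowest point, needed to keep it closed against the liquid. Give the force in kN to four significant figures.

P ≈ 377.1 kN

γ = ρg = 1472 × 9.81 / 1000 = 14.44032 kN/m³.
The centroid lies 2.99/2 = 1.495 m below the top edge, so the centroid depth is h_c = 1.5 + 1.495 = 2.995 m.
A = 5 × 2.99 = 14.95 m².
Resultant F = γ·h_c·A = 14.44032 × 2.995 × 14.95 = 646.569 kN.
I_c = b·h³/12 = 5 × 2.99³/12 = 11.1379 m⁴.
Centre of pressure: y_p = y_c + I_c/(y_c·A) = 2.995 + 11.1379/(2.995 × 14.95) = 2.995 + 0.248751 = 3.24375 m along the plane.
The resultant acts 1.495 + 0.248751 = 1.74375 m (along the plate) below the hinge at the top edge, so the moment about the hinge is M = F × 1.74375 = 646.569 × 1.74375 = 1127.45 kN·m.
A normal force at the bottom, 2.99 m from the hinge, must supply this moment: P = 1127.45/2.99 = 377.074 kN.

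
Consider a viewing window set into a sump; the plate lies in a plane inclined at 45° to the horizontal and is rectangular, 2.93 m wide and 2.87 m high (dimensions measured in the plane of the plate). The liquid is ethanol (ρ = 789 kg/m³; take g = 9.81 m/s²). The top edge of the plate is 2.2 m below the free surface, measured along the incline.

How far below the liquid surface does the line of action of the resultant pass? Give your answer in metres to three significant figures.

γ = ρg = 789 × 9.81 / 1000 = 7.74009 kN/m³.
Let θ = 45° be the plate's angle to the horizontal; measure y along the incline from where the plane meets the free surface. Vertical depth h = y·sinθ with sinθ = 0.707107.
The centroid lies 2.87/2 = 1.435 m below the top edge, so y_c = 2.2 + 1.435 = 3.635 m and h_c = 3.635 × 0.707107 = 2.57033 m.
A = 2.93 × 2.87 = 8.4091 m².
Resultant F = γ·h_c·A = 7.74009 × 2.57033 × 8.4091 = 167.296 kN.
I_c = b·h³/12 = 2.93 × 2.87³/12 = 5.77208 m⁴.
Centre of pressure: y_p = y_c + I_c/(y_c·A) = 3.635 + 5.77208/(3.635 × 8.4091) = 3.635 + 0.188833 = 3.82383 m along the plane.
Vertically, h_p = y_p·sinθ = 3.82383 × 0.707107 = 2.70386 m.

h_p = 2.70 m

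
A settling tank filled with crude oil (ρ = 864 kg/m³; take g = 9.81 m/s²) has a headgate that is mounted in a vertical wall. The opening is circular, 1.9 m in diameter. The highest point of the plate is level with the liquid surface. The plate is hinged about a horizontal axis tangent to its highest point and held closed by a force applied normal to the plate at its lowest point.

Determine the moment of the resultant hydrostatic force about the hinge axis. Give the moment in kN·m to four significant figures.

γ = ρg = 864 × 9.81 / 1000 = 8.47584 kN/m³.
The centroid is at the centre, 0.95 m below the top of the plate, so the centroid depth is h_c = 0.95 m.
A = π(0.95)² = 2.83529 m².
Resultant F = γ·h_c·A = 8.47584 × 0.95 × 2.83529 = 22.8299 kN.
I_c = πr⁴/4 = π × 0.95⁴/4 = 0.639712 m⁴.
Centre of pressure: y_p = y_c + I_c/(y_c·A) = 0.95 + 0.639712/(0.95 × 2.83529) = 0.95 + 0.2375 = 1.1875 m along the plane.
The resultant acts 0.95 + 0.2375 = 1.1875 m (along the plate) below the hinge at the top edge, so the moment about the hinge is M = F × 1.1875 = 22.8299 × 1.1875 = 27.1105 kN·m.

M ≈ 27.11 kN·m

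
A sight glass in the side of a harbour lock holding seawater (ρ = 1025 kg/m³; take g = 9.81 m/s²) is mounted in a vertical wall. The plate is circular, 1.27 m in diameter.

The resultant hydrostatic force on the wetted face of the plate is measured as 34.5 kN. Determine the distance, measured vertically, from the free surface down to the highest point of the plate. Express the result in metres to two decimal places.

γ = ρg = 1025 × 9.81 / 1000 = 10.05525 kN/m³.
A = π(0.635)² = 1.26677 m².
From F = γ·h_c·A, the centroid depth is h_c = 34.5/(10.05525 × 1.26677) = 2.7085 m.
The centroid is at the centre, 0.635 m below the top of the plate, so the highest point sits at h_top = 2.7085 − 0.635 = 2.0735 m below the surface.

d_top ≈ 2.07 m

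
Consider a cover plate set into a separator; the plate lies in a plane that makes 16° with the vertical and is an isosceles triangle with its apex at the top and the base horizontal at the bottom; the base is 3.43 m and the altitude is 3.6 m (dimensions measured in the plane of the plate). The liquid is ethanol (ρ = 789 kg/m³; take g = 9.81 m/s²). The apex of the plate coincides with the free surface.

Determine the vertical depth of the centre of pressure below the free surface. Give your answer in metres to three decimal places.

h_p = 2.595 m

γ = ρg = 789 × 9.81 / 1000 = 7.74009 kN/m³.
The plate makes 16° with the vertical, i.e. θ = 90° − 16° = 74° to the horizontal. Measuring y along the incline from the free-surface line, vertical depth h = y·sinθ with sinθ = 0.961262.
With the apex up, the centroid sits 2h/3 = 2 × 3.6/3 = 2.4 m below the apex, so y_c = 2.4 m and h_c = 2.4 × 0.961262 = 2.30703 m.
A = ½ × 3.43 × 3.6 = 6.174 m².
Resultant F = γ·h_c·A = 7.74009 × 2.30703 × 6.174 = 110.247 kN.
I_c = b·h³/36 = 3.43 × 3.6³/36 = 4.44528 m⁴.
Centre of pressure: y_p = y_c + I_c/(y_c·A) = 2.4 + 4.44528/(2.4 × 6.174) = 2.4 + 0.3 = 2.7 m along the plane.
Vertically, h_p = y_p·sinθ = 2.7 × 0.961262 = 2.59541 m.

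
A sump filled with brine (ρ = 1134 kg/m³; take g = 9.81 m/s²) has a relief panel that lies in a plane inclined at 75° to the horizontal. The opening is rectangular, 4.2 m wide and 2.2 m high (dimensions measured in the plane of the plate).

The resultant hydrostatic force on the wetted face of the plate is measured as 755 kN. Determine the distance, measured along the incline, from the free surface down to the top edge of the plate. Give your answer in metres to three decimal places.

y_top ≈ 6.504 m

γ = ρg = 1134 × 9.81 / 1000 = 11.12454 kN/m³.
A = 4.2 × 2.2 = 9.24 m².
From F = γ·h_c·A, the centroid depth is h_c = 755/(11.12454 × 9.24) = 7.34502 m.
Let θ = 75° be the plate's angle to the horizontal; measure y along the incline from where the plane meets the free surface. Vertical depth h = y·sinθ with sinθ = 0.965926.
Along the incline, y_c = h_c/sinθ = 7.34502/0.965926 = 7.60412 m.
The centroid lies 2.2/2 = 1.1 m below the top edge, so the top edge sits at y_top = 7.60412 − 1.1 = 6.50412 m along the incline.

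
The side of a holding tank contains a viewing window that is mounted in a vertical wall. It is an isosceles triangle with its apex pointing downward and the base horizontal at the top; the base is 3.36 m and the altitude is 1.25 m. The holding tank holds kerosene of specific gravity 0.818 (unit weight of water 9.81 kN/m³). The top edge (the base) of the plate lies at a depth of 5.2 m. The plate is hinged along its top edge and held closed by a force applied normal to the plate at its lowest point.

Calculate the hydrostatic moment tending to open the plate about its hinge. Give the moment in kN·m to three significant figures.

γ = 0.818 × 9.81 = 8.02458 kN/m³.
With the apex down, the centroid sits h/3 = 1.25/3 = 0.416667 m below the base (the top edge), so the centroid depth is h_c = 5.2 + 0.416667 = 5.61667 m.
A = ½ × 3.36 × 1.25 = 2.1 m².
Resultant F = γ·h_c·A = 8.02458 × 5.61667 × 2.1 = 94.65 kN.
I_c = b·h³/36 = 3.36 × 1.25³/36 = 0.182292 m⁴.
Centre of pressure: y_p = y_c + I_c/(y_c·A) = 5.61667 + 0.182292/(5.61667 × 2.1) = 5.61667 + 0.015455 = 5.63213 m along the plane.
The resultant acts 0.416667 + 0.015455 = 0.432122 m (along the plate) below the hinge at the top edge, so the moment about the hinge is M = F × 0.432122 = 94.65 × 0.432122 = 40.9003 kN·m.

M ≈ 40.9 kN·m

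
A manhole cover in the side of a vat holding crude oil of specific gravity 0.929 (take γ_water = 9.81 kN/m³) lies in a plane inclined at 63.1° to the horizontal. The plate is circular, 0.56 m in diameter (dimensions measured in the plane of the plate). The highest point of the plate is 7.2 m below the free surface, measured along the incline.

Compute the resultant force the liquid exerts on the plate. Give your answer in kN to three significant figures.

F ≈ 15.0 kN

γ = 0.929 × 9.81 = 9.11349 kN/m³.
Let θ = 63.1° be the plate's angle to the horizontal; measure y along the incline from where the plane meets the free surface. Vertical depth h = y·sinθ with sinθ = 0.891798.
The centroid is at the centre, 0.28 m below the top of the plate, so y_c = 7.2 + 0.28 = 7.48 m and h_c = 7.48 × 0.891798 = 6.67065 m.
A = π(0.28)² = 0.246301 m².
Resultant F = γ·h_c·A = 9.11349 × 6.67065 × 0.246301 = 14.9734 kN.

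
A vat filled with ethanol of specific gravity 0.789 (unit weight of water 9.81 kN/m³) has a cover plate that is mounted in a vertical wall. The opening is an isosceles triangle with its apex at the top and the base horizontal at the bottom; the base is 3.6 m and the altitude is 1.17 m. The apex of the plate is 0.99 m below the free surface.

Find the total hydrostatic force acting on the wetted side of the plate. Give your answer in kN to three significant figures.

F ≈ 28.9 kN

γ = 0.789 × 9.81 = 7.74009 kN/m³.
With the apex up, the centroid sits 2h/3 = 2 × 1.17/3 = 0.78 m below the apex, so the centroid depth is h_c = 0.99 + 0.78 = 1.77 m.
A = ½ × 3.6 × 1.17 = 2.106 m².
Resultant F = γ·h_c·A = 7.74009 × 1.77 × 2.106 = 28.8521 kN.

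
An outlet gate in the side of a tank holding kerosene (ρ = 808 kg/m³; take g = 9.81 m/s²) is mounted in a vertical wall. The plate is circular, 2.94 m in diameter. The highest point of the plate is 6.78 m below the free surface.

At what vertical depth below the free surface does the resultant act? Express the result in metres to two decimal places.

h_p = 8.32 m

γ = ρg = 808 × 9.81 / 1000 = 7.92648 kN/m³.
The centroid is at the centre, 1.47 m below the top of the plate, so the centroid depth is h_c = 6.78 + 1.47 = 8.25 m.
A = π(1.47)² = 6.78867 m².
Resultant F = γ·h_c·A = 7.92648 × 8.25 × 6.78867 = 443.935 kN.
I_c = πr⁴/4 = π × 1.47⁴/4 = 3.66741 m⁴.
Centre of pressure: y_p = y_c + I_c/(y_c·A) = 8.25 + 3.66741/(8.25 × 6.78867) = 8.25 + 0.0654818 = 8.31548 m along the plane.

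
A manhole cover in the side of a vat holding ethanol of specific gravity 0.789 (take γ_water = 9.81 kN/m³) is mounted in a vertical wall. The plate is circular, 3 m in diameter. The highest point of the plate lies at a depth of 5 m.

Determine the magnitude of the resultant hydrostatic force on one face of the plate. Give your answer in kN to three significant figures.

γ = 0.789 × 9.81 = 7.74009 kN/m³.
The centroid is at the centre, 1.5 m below the top of the plate, so the centroid depth is h_c = 5 + 1.5 = 6.5 m.
A = π(1.5)² = 7.06858 m².
Resultant F = γ·h_c·A = 7.74009 × 6.5 × 7.06858 = 355.624 kN.

F ≈ 356 kN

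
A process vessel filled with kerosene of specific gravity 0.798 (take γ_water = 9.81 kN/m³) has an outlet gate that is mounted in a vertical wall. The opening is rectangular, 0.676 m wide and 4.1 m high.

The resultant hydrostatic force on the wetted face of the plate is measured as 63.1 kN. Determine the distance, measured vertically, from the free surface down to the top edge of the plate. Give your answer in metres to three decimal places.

γ = 0.798 × 9.81 = 7.82838 kN/m³.
A = 0.676 × 4.1 = 2.7716 m².
From F = γ·h_c·A, the centroid depth is h_c = 63.1/(7.82838 × 2.7716) = 2.90822 m.
The centroid lies 4.1/2 = 2.05 m below the top edge, so the top edge sits at h_top = 2.90822 − 2.05 = 0.85822 m below the surface.

d_top ≈ 0.858 m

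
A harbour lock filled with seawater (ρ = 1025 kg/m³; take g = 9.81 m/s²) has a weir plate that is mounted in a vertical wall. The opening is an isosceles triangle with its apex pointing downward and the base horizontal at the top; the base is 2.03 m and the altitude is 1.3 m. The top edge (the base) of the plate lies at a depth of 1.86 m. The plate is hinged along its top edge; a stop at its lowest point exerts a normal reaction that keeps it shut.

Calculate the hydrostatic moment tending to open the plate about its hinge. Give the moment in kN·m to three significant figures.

M ≈ 14.4 kN·m

γ = ρg = 1025 × 9.81 / 1000 = 10.05525 kN/m³.
With the apex down, the centroid sits h/3 = 1.3/3 = 0.433333 m below the base (the top edge), so the centroid depth is h_c = 1.86 + 0.433333 = 2.29333 m.
A = ½ × 2.03 × 1.3 = 1.3195 m².
Resultant F = γ·h_c·A = 10.05525 × 2.29333 × 1.3195 = 30.4277 kN.
I_c = b·h³/36 = 2.03 × 1.3³/36 = 0.123886 m⁴.
Centre of pressure: y_p = y_c + I_c/(y_c·A) = 2.29333 + 0.123886/(2.29333 × 1.3195) = 2.29333 + 0.0409399 = 2.33427 m along the plane.
The resultant acts 0.433333 + 0.0409399 = 0.474273 m (along the plate) below the hinge at the top edge, so the moment about the hinge is M = F × 0.474273 = 30.4277 × 0.474273 = 14.431 kN·m.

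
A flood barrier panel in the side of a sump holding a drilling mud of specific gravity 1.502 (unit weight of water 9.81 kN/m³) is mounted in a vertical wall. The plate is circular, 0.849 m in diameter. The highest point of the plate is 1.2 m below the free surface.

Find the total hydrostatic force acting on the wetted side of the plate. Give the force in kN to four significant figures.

γ = 1.502 × 9.81 = 14.73462 kN/m³.
The centroid is at the centre, 0.4245 m below the top of the plate, so the centroid depth is h_c = 1.2 + 0.4245 = 1.6245 m.
A = π(0.4245)² = 0.566116 m².
Resultant F = γ·h_c·A = 14.73462 × 1.6245 × 0.566116 = 13.5508 kN.

F ≈ 13.55 kN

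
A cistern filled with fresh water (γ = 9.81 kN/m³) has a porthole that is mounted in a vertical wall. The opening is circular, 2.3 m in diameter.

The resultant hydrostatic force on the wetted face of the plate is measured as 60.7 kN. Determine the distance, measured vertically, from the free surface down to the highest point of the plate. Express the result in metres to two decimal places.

γ = 9.81 kN/m³.
A = π(1.15)² = 4.15476 m².
From F = γ·h_c·A, the centroid depth is h_c = 60.7/(9.81 × 4.15476) = 1.48927 m.
The centroid is at the centre, 1.15 m below the top of the plate, so the highest point sits at h_top = 1.48927 − 1.15 = 0.33927 m below the surface.

d_top ≈ 0.34 m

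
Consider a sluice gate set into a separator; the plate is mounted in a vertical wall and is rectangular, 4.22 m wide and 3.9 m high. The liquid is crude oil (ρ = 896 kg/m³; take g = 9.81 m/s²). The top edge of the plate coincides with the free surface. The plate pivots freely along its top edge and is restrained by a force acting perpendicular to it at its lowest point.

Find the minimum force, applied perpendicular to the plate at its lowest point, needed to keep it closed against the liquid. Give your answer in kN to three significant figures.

γ = ρg = 896 × 9.81 / 1000 = 8.78976 kN/m³.
The centroid lies 3.9/2 = 1.95 m below the top edge, so the centroid depth is h_c = 1.95 m.
A = 4.22 × 3.9 = 16.458 m².
Resultant F = γ·h_c·A = 8.78976 × 1.95 × 16.458 = 282.091 kN.
I_c = b·h³/12 = 4.22 × 3.9³/12 = 20.8605 m⁴.
Centre of pressure: y_p = y_c + I_c/(y_c·A) = 1.95 + 20.8605/(1.95 × 16.458) = 1.95 + 0.65 = 2.6 m along the plane.
The resultant acts 1.95 + 0.65 = 2.6 m (along the plate) below the hinge at the top edge, so the moment about the hinge is M = F × 2.6 = 282.091 × 2.6 = 733.437 kN·m.
A normal force at the bottom, 3.9 m from the hinge, must supply this moment: P = 733.437/3.9 = 188.061 kN.

P ≈ 188 kN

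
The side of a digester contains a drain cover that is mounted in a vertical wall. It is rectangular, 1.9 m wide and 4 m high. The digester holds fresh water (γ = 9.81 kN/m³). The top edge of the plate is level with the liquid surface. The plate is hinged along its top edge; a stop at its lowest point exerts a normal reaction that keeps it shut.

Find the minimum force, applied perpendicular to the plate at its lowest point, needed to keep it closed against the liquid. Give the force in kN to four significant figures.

P ≈ 99.41 kN

γ = 9.81 kN/m³.
The centroid lies 4/2 = 2 m below the top edge, so the centroid depth is h_c = 2 m.
A = 1.9 × 4 = 7.6 m².
Resultant F = γ·h_c·A = 9.81 × 2 × 7.6 = 149.112 kN.
I_c = b·h³/12 = 1.9 × 4³/12 = 10.1333 m⁴.
Centre of pressure: y_p = y_c + I_c/(y_c·A) = 2 + 10.1333/(2 × 7.6) = 2 + 0.666664 = 2.66666 m along the plane.
The resultant acts 2 + 0.666664 = 2.66666 m (along the plate) below the hinge at the top edge, so the moment about the hinge is M = F × 2.66666 = 149.112 × 2.66666 = 397.631 kN·m.
A normal force at the bottom, 4 m from the hinge, must supply this moment: P = 397.631/4 = 99.4077 kN.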